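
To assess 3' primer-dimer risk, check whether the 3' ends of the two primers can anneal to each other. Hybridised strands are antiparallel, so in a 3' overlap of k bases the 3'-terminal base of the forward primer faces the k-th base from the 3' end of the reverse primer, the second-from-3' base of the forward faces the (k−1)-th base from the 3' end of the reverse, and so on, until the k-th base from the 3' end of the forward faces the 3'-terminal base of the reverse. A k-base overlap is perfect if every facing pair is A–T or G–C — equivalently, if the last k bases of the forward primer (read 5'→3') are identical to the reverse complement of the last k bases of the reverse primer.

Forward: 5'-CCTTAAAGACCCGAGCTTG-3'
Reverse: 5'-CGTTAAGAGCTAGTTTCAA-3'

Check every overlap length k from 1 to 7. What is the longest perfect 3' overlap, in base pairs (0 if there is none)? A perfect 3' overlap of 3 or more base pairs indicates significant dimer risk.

Longest perfect overlap: 3 complementary base pairs; significant dimer risk (threshold 3).

Last 7 bases (5'→3') — forward …GAGCTTG, reverse …GTTTCAA.
Reverse complement of the reverse primer's last 7 bases: TTGAAAC; its first k bases are the reverse complement of the reverse primer's last k bases, so a perfect k-base overlap needs the forward primer's last k bases to equal them.
Comparing (forward last k vs required): k=1: G vs T ✗; k=2: TG vs TT ✗; k=3: TTG vs TTG ✓; k=4: CTTG vs TTGA ✗; k=5: GCTTG vs TTGAA ✗; k=6: AGCTTG vs TTGAAA ✗; k=7: GAGCTTG vs TTGAAAC ✗.
Only k = 3 is perfect, so the longest perfect 3' overlap is 3.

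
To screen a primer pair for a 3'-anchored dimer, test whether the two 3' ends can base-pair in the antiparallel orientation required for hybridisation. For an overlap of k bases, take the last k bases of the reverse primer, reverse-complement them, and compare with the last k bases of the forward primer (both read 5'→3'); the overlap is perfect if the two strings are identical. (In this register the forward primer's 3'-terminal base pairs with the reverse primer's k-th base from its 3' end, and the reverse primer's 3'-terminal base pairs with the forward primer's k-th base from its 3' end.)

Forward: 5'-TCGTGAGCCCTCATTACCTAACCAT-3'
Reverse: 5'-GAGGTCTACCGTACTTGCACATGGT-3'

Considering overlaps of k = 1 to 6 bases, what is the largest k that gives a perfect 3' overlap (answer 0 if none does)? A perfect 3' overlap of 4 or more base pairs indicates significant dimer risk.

Last 6 bases (5'→3') — forward …AACCAT, reverse …CATGGT.
Reverse complement of the reverse primer's last 6 bases: ACCATG; its first k bases are the reverse complement of the reverse primer's last k bases, so a perfect k-base overlap needs the forward primer's last k bases to equal them.
Comparing (forward last k vs required): k=1: T vs A ✗; k=2: AT vs AC ✗; k=3: CAT vs ACC ✗; k=4: CCAT vs ACCA ✗; k=5: ACCAT vs ACCAT ✓; k=6: AACCAT vs ACCATG ✗.
Only k = 5 is perfect, so the longest perfect 3' overlap is 5.

Longest perfect overlap: 5 complementary base pairs; significant dimer risk (threshold 4).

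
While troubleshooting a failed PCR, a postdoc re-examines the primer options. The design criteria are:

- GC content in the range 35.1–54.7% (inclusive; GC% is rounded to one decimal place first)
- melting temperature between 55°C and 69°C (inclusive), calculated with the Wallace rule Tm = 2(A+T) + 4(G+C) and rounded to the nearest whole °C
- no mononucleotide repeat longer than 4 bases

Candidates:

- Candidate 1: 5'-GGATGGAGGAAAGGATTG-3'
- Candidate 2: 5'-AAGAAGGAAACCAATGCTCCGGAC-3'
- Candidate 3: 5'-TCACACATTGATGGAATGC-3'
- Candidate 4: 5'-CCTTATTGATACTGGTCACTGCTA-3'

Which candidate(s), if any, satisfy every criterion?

Candidate 1 (18 nt, A=6 T=3 G=9 C=0): GC 9/18 = 50.0% ✓; Tm = 2·9 + 4·9 = 54°C, outside 55–69°C ✗; longest run = 3 ✓ — fails.
Candidate 2 (24 nt, A=10 T=2 G=6 C=6): GC 12/24 = 50.0% ✓; Tm = 2·12 + 4·12 = 72°C, outside 55–69°C ✗; longest run = 3 ✓ — fails.
Candidate 3 (19 nt, A=6 T=5 G=4 C=4): GC 8/19 = 42.1% ✓; Tm = 2·11 + 4·8 = 54°C, outside 55–69°C ✗; longest run = 2 ✓ — fails.
Candidate 4 (24 nt, A=5 T=9 G=4 C=6): GC 10/24 = 41.7% ✓; Tm = 2·14 + 4·10 = 68°C ✓; longest run = 2 ✓ — passes.

Candidate 4 only.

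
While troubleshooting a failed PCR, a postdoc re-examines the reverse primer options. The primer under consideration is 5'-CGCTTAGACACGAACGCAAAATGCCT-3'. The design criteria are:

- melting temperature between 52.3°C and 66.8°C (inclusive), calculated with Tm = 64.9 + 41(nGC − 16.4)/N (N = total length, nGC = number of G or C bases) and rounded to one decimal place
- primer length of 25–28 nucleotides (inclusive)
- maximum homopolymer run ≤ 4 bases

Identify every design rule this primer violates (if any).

Meets all criteria.

Base counts: A=9, T=4, G=5, C=8 (length 26).
Tm: Tm = 64.9 + 41·(13 − 16.4)/26 = 59.5°C ✓
length: length 26 ✓
homopolymer run: longest run = 4 ✓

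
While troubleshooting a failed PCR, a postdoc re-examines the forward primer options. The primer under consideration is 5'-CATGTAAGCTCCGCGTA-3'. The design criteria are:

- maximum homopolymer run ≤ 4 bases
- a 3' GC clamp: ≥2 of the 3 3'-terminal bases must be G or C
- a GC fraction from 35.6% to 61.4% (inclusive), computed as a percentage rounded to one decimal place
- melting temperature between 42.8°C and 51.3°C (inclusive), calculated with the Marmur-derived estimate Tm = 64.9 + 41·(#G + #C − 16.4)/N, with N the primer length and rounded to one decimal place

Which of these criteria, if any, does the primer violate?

Fails: GC clamp.

Base counts: A=4, T=4, G=4, C=5 (length 17).
homopolymer run: longest run = 2 ✓
GC clamp: 3' end GTA has 1 G/C, need ≥2 ✗
GC content: GC 9/17 = 52.9% ✓
Tm: Tm = 64.9 + 41·(9 − 16.4)/17 = 47.1°C ✓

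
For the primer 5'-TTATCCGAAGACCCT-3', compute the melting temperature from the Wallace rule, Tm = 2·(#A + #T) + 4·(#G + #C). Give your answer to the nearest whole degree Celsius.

Base counts: A=4, T=4, G=2, C=5 (length 15).
Tm = 2·(4+4) + 4·(2+5) = 2·8 + 4·7 = 16 + 28 = 44°C.

44°C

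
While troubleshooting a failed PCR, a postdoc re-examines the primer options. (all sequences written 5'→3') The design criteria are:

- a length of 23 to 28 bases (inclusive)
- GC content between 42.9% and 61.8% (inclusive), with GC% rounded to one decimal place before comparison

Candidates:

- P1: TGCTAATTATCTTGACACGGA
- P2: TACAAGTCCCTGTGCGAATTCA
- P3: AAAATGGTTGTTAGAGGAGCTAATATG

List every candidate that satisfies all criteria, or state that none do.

None of the candidates satisfy all criteria.

P1 (21 nt, A=6 T=7 G=4 C=4): length 21, outside 23–28 ✗; GC 8/21 = 38.1%, outside 42.9–61.8% ✗ — fails.
P2 (22 nt, A=6 T=6 G=4 C=6): length 22, outside 23–28 ✗; GC 10/22 = 45.5% ✓ — fails.
P3 (27 nt, A=10 T=8 G=8 C=1): length 27 ✓; GC 9/27 = 33.3%, outside 42.9–61.8% ✗ — fails.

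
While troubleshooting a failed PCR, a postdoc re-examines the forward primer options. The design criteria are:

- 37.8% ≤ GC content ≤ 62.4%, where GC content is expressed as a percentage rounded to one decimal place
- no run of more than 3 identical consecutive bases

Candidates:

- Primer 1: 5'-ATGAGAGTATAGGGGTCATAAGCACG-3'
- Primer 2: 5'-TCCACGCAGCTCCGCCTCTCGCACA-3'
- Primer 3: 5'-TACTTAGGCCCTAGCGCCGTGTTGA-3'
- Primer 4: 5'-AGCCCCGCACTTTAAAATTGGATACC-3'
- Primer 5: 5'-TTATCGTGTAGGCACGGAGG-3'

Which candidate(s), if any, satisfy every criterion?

Primer 3 and Primer 5.

Primer 1 (26 nt, A=9 T=5 G=9 C=3): GC 12/26 = 46.2% ✓; longest run = 4, exceeds 3 ✗ — fails.
Primer 2 (25 nt, A=4 T=4 G=4 C=13): GC 17/25 = 68.0%, outside 37.8–62.4% ✗; longest run = 2 ✓ — fails.
Primer 3 (25 nt, A=4 T=7 G=7 C=7): GC 14/25 = 56.0% ✓; longest run = 3 ✓ — passes.
Primer 4 (26 nt, A=8 T=6 G=4 C=8): GC 12/26 = 46.2% ✓; longest run = 4, exceeds 3 ✗ — fails.
Primer 5 (20 nt, A=4 T=5 G=8 C=3): GC 11/20 = 55.0% ✓; longest run = 2 ✓ — passes.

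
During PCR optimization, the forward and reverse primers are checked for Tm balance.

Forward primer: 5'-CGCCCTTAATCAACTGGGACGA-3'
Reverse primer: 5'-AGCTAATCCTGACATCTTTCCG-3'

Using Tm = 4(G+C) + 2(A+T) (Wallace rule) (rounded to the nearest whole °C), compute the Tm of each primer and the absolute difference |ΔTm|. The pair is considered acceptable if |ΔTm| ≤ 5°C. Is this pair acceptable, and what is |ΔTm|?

Forward: A=6 T=4 G=5 C=7 → Tm = 2·10 + 4·12 = 68°C.
Reverse: A=5 T=7 G=3 C=7 → Tm = 2·12 + 4·10 = 64°C.
|ΔTm| = |68 − 64| = 4°C, ≤ 5°C.

|ΔTm| = 4°C; the pair is acceptable.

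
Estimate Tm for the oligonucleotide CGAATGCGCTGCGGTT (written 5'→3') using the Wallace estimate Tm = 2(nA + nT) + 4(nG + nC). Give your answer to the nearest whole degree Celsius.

Base counts: A=2, T=4, G=6, C=4 (length 16).
Tm = 2·(2+4) + 4·(6+4) = 2·6 + 4·10 = 12 + 40 = 52°C.

52°C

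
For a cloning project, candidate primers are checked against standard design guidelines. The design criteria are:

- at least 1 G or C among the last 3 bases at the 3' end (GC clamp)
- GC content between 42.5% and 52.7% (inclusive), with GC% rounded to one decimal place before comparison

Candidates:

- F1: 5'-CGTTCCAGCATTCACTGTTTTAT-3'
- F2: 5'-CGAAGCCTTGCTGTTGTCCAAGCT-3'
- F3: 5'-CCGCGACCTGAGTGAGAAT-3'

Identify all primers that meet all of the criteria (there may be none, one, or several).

None of the candidates satisfy all criteria.

F1 (23 nt, A=4 T=10 G=3 C=6): 3' end TAT has 0 G/C, need ≥1 ✗; GC 9/23 = 39.1%, outside 42.5–52.7% ✗ — fails.
F2 (24 nt, A=4 T=7 G=6 C=7): 3' end GCT has 2 G/C ✓; GC 13/24 = 54.2%, outside 42.5–52.7% ✗ — fails.
F3 (19 nt, A=5 T=3 G=6 C=5): 3' end AAT has 0 G/C, need ≥1 ✗; GC 11/19 = 57.9%, outside 42.5–52.7% ✗ — fails.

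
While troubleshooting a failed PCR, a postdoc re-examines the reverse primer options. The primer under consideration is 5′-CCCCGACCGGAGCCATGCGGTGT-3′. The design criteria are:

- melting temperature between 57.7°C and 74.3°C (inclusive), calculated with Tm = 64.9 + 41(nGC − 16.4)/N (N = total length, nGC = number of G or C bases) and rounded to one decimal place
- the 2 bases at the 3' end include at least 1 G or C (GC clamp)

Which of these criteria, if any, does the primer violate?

Base counts: A=3, T=3, G=8, C=9 (length 23).
Tm: Tm = 64.9 + 41·(17 − 16.4)/23 = 66.0°C ✓
GC clamp: 3' end GT has 1 G/C ✓

Meets all criteria.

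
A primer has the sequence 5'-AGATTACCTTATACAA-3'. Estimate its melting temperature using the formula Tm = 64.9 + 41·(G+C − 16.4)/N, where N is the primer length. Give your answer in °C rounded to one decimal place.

Base counts: A=7, T=5, G=1, C=3; G+C = 4, N = 16.
Tm = 64.9 + 41·(4 − 16.4)/16 = 64.9 + -508.40/16 = 33.1°C.

33.1°C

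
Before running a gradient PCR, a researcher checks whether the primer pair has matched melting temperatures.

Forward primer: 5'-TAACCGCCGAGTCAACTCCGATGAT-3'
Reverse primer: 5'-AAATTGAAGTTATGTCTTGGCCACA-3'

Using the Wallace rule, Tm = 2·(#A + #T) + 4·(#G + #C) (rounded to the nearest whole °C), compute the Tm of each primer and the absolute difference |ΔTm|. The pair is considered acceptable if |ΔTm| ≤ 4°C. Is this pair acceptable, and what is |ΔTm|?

Forward: A=7 T=5 G=5 C=8 → Tm = 2·12 + 4·13 = 76°C.
Reverse: A=8 T=8 G=5 C=4 → Tm = 2·16 + 4·9 = 68°C.
|ΔTm| = |76 − 68| = 8°C, > 4°C.

|ΔTm| = 8°C; the pair is not acceptable.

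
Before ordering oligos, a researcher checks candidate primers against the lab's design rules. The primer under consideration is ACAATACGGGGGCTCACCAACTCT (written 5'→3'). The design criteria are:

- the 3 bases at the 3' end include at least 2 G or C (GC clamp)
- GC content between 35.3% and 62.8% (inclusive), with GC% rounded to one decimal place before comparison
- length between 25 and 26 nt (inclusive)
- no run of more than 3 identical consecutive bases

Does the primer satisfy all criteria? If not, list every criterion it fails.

Base counts: A=7, T=4, G=5, C=8 (length 24).
GC clamp: 3' end TCT has 1 G/C, need ≥2 ✗
GC content: GC 13/24 = 54.2% ✓
length: length 24, outside 25–26 ✗
homopolymer run: longest run = 5, exceeds 3 ✗

Fails: GC clamp, length, homopolymer run.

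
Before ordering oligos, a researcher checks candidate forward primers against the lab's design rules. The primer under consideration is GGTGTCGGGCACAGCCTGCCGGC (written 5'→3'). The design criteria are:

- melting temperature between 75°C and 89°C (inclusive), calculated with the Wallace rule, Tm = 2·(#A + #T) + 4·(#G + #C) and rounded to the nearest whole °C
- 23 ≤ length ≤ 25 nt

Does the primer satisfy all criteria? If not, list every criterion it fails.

Meets all criteria.

Base counts: A=2, T=3, G=10, C=8 (length 23).
Tm: Tm = 2·5 + 4·18 = 82°C ✓
length: length 23 ✓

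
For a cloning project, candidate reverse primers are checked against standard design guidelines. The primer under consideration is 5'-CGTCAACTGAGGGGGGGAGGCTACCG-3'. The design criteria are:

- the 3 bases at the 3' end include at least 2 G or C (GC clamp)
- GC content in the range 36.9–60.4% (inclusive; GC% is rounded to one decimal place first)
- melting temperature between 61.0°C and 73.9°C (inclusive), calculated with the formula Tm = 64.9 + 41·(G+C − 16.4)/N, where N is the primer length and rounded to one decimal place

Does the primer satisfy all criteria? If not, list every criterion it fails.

Fails: GC content.

Base counts: A=5, T=3, G=12, C=6 (length 26).
GC clamp: 3' end CCG has 3 G/C ✓
GC content: GC 18/26 = 69.2%, outside 36.9–60.4% ✗
Tm: Tm = 64.9 + 41·(18 − 16.4)/26 = 67.4°C ✓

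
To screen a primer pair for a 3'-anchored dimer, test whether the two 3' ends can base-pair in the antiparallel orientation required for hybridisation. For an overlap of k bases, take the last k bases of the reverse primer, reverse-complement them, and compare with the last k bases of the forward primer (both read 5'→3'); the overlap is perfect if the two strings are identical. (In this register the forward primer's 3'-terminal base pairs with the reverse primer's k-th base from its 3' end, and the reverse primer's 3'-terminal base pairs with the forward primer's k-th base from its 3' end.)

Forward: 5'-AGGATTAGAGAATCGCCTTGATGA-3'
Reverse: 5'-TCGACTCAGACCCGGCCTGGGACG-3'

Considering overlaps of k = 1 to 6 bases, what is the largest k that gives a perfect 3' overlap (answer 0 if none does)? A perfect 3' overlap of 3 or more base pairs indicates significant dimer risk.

Longest perfect overlap: 0 complementary base pairs; below the dimer-risk threshold (threshold 3).

Last 6 bases (5'→3') — forward …TGATGA, reverse …GGGACG.
Reverse complement of the reverse primer's last 6 bases: CGTCCC; its first k bases are the reverse complement of the reverse primer's last k bases, so a perfect k-base overlap needs the forward primer's last k bases to equal them.
Comparing (forward last k vs required): k=1: A vs C ✗; k=2: GA vs CG ✗; k=3: TGA vs CGT ✗; k=4: ATGA vs CGTC ✗; k=5: GATGA vs CGTCC ✗; k=6: TGATGA vs CGTCCC ✗.
No overlap length from 1 to 6 is perfect, so the longest perfect 3' overlap is 0.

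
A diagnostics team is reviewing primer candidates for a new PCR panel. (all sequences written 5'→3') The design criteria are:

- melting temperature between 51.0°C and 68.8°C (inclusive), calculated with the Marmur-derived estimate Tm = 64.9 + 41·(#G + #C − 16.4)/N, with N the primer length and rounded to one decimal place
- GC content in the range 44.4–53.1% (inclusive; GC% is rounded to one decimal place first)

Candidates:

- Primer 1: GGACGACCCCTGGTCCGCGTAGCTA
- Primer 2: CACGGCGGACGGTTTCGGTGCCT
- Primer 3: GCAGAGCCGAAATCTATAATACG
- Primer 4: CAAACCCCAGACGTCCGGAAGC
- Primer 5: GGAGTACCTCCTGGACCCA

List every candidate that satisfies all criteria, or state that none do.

Primer 1 (25 nt, A=4 T=4 G=8 C=9): Tm = 64.9 + 41·(17 − 16.4)/25 = 65.9°C ✓; GC 17/25 = 68.0%, outside 44.4–53.1% ✗ — fails.
Primer 2 (23 nt, A=2 T=5 G=9 C=7): Tm = 64.9 + 41·(16 − 16.4)/23 = 64.2°C ✓; GC 16/23 = 69.6%, outside 44.4–53.1% ✗ — fails.
Primer 3 (23 nt, A=9 T=4 G=5 C=5): Tm = 64.9 + 41·(10 − 16.4)/23 = 53.5°C ✓; GC 10/23 = 43.5%, outside 44.4–53.1% ✗ — fails.
Primer 4 (22 nt, A=7 T=1 G=5 C=9): Tm = 64.9 + 41·(14 − 16.4)/22 = 60.4°C ✓; GC 14/22 = 63.6%, outside 44.4–53.1% ✗ — fails.
Primer 5 (19 nt, A=4 T=3 G=5 C=7): Tm = 64.9 + 41·(12 − 16.4)/19 = 55.4°C ✓; GC 12/19 = 63.2%, outside 44.4–53.1% ✗ — fails.

None of the candidates satisfy all criteria.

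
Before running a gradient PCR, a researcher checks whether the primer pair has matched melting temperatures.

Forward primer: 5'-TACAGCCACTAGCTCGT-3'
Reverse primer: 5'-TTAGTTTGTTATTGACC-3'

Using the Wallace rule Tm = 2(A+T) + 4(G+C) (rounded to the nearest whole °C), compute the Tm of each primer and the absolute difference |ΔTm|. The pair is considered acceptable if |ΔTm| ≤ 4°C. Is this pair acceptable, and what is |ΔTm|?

Forward: A=4 T=4 G=3 C=6 → Tm = 2·8 + 4·9 = 52°C.
Reverse: A=3 T=9 G=3 C=2 → Tm = 2·12 + 4·5 = 44°C.
|ΔTm| = |52 − 44| = 8°C, > 4°C.

|ΔTm| = 8°C; the pair is not acceptable.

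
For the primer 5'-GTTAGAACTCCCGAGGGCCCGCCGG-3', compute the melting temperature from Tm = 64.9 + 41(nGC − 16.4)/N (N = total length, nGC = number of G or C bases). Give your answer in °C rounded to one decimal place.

67.5°C

Base counts: A=4, T=3, G=9, C=9; G+C = 18, N = 25.
Tm = 64.9 + 41·(18 − 16.4)/25 = 64.9 + 65.60/25 = 67.5°C.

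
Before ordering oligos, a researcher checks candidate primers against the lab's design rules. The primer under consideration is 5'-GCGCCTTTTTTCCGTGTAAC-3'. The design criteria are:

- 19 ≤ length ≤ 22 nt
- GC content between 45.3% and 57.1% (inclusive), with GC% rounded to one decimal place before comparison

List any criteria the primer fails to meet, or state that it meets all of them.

Meets all criteria.

Base counts: A=2, T=8, G=4, C=6 (length 20).
length: length 20 ✓
GC content: GC 10/20 = 50.0% ✓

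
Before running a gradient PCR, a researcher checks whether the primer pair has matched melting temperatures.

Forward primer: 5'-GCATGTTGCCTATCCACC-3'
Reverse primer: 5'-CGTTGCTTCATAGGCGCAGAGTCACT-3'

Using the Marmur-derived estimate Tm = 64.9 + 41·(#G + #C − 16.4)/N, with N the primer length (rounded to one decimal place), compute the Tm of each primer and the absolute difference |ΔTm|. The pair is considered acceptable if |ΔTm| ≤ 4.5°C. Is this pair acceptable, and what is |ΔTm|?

Forward: G+C = 10, N = 18 → Tm = 64.9 + 41·(10 − 16.4)/18 = 50.3°C.
Reverse: G+C = 14, N = 26 → Tm = 64.9 + 41·(14 − 16.4)/26 = 61.1°C.
|ΔTm| = |50.3 − 61.1| = 10.8°C, > 4.5°C.

|ΔTm| = 10.8°C; the pair is not acceptable.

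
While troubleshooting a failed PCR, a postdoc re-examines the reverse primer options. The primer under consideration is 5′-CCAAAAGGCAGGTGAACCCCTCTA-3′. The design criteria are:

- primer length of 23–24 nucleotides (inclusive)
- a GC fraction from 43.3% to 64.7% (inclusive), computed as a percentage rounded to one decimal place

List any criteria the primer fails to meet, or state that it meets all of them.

Base counts: A=8, T=3, G=5, C=8 (length 24).
length: length 24 ✓
GC content: GC 13/24 = 54.2% ✓

Meets all criteria.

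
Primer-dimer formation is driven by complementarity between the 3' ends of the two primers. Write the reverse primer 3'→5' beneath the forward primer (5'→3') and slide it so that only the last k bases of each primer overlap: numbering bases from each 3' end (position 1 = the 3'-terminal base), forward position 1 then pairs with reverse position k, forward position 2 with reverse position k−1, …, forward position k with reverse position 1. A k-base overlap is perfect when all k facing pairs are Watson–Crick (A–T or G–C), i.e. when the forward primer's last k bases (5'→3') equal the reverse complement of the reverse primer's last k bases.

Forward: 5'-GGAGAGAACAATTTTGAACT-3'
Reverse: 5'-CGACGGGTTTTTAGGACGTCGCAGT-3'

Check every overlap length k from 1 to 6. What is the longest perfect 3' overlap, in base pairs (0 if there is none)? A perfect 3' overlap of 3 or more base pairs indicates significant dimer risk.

Longest perfect overlap: 3 complementary base pairs; significant dimer risk (threshold 3).

Last 6 bases (5'→3') — forward …TGAACT, reverse …CGCAGT.
Reverse complement of the reverse primer's last 6 bases: ACTGCG; its first k bases are the reverse complement of the reverse primer's last k bases, so a perfect k-base overlap needs the forward primer's last k bases to equal them.
Comparing (forward last k vs required): k=1: T vs A ✗; k=2: CT vs AC ✗; k=3: ACT vs ACT ✓; k=4: AACT vs ACTG ✗; k=5: GAACT vs ACTGC ✗; k=6: TGAACT vs ACTGCG ✗.
Only k = 3 is perfect, so the longest perfect 3' overlap is 3.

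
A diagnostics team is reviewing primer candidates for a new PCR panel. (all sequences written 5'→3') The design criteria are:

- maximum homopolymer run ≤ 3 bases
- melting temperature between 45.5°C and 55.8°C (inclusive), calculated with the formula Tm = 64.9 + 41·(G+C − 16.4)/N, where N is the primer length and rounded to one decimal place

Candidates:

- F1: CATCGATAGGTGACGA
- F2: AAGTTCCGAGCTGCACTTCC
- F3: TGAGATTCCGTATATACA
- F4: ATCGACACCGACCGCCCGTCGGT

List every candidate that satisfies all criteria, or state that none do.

F1 (16 nt, A=5 T=3 G=5 C=3): longest run = 2 ✓; Tm = 64.9 + 41·(8 − 16.4)/16 = 43.4°C, outside 45.5–55.8°C ✗ — fails.
F2 (20 nt, A=4 T=5 G=4 C=7): longest run = 2 ✓; Tm = 64.9 + 41·(11 − 16.4)/20 = 53.8°C ✓ — passes.
F3 (18 nt, A=6 T=6 G=3 C=3): longest run = 2 ✓; Tm = 64.9 + 41·(6 − 16.4)/18 = 41.2°C, outside 45.5–55.8°C ✗ — fails.
F4 (23 nt, A=4 T=3 G=6 C=10): longest run = 3 ✓; Tm = 64.9 + 41·(16 − 16.4)/23 = 64.2°C, outside 45.5–55.8°C ✗ — fails.

F2 only.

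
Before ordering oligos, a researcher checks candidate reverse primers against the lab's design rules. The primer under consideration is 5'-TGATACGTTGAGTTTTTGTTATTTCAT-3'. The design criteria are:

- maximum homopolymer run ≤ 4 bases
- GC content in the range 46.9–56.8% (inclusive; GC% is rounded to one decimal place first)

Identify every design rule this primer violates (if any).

Fails: homopolymer run, GC content.

Base counts: A=5, T=15, G=5, C=2 (length 27).
homopolymer run: longest run = 5, exceeds 4 ✗
GC content: GC 7/27 = 25.9%, outside 46.9–56.8% ✗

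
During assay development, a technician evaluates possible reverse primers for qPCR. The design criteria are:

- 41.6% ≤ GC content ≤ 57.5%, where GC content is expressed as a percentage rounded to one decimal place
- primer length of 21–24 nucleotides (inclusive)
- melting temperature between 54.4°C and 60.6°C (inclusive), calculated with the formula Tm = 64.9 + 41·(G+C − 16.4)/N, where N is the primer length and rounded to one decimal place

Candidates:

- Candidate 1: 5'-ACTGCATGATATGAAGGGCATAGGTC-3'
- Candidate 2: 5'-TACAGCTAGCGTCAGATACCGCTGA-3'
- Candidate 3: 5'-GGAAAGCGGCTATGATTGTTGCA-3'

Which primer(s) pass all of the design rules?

Candidate 3 only.

Candidate 1 (26 nt, A=8 T=6 G=8 C=4): GC 12/26 = 46.2% ✓; length 26, outside 21–24 ✗; Tm = 64.9 + 41·(12 − 16.4)/26 = 58.0°C ✓ — fails.
Candidate 2 (25 nt, A=7 T=5 G=6 C=7): GC 13/25 = 52.0% ✓; length 25, outside 21–24 ✗; Tm = 64.9 + 41·(13 − 16.4)/25 = 59.3°C ✓ — fails.
Candidate 3 (23 nt, A=6 T=6 G=8 C=3): GC 11/23 = 47.8% ✓; length 23 ✓; Tm = 64.9 + 41·(11 − 16.4)/23 = 55.3°C ✓ — passes.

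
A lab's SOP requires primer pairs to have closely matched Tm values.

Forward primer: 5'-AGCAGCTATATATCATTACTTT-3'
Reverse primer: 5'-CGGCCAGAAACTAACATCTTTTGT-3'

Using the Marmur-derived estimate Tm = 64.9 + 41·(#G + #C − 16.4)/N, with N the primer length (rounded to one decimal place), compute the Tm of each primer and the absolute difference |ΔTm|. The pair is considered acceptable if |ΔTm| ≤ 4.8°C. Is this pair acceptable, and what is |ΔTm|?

Forward: G+C = 6, N = 22 → Tm = 64.9 + 41·(6 − 16.4)/22 = 45.5°C.
Reverse: G+C = 10, N = 24 → Tm = 64.9 + 41·(10 − 16.4)/24 = 54.0°C.
|ΔTm| = |45.5 − 54.0| = 8.5°C, > 4.8°C.

|ΔTm| = 8.5°C; the pair is not acceptable.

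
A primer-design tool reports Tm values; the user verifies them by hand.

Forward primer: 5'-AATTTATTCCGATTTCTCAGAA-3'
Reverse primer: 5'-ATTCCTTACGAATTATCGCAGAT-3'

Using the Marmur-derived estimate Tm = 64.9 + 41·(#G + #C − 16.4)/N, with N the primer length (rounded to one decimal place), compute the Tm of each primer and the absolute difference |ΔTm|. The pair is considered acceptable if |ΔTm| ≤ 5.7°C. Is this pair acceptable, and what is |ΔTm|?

|ΔTm| = 4.4°C; the pair is acceptable.

Forward: G+C = 6, N = 22 → Tm = 64.9 + 41·(6 − 16.4)/22 = 45.5°C.
Reverse: G+C = 8, N = 23 → Tm = 64.9 + 41·(8 − 16.4)/23 = 49.9°C.
|ΔTm| = |45.5 − 49.9| = 4.4°C, ≤ 5.7°C.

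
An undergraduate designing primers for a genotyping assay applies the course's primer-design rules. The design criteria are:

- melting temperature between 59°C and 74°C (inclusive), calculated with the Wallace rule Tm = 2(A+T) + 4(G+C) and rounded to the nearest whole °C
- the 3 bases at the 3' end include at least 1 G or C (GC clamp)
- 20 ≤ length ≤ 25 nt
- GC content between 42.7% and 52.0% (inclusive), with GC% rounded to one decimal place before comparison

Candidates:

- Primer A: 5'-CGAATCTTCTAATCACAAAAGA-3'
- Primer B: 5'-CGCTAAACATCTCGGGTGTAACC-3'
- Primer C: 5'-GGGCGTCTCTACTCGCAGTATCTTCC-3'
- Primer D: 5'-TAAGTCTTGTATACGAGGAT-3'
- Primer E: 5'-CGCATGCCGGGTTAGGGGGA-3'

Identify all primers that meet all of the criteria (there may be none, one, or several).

None of the candidates satisfy all criteria.

Primer A (22 nt, A=10 T=5 G=2 C=5): Tm = 2·15 + 4·7 = 58°C, outside 59–74°C ✗; 3' end AGA has 1 G/C ✓; length 22 ✓; GC 7/22 = 31.8%, outside 42.7–52.0% ✗ — fails.
Primer B (23 nt, A=6 T=5 G=5 C=7): Tm = 2·11 + 4·12 = 70°C ✓; 3' end ACC has 2 G/C ✓; length 23 ✓; GC 12/23 = 52.2%, outside 42.7–52.0% ✗ — fails.
Primer C (26 nt, A=3 T=8 G=6 C=9): Tm = 2·11 + 4·15 = 82°C, outside 59–74°C ✗; 3' end TCC has 2 G/C ✓; length 26, outside 20–25 ✗; GC 15/26 = 57.7%, outside 42.7–52.0% ✗ — fails.
Primer D (20 nt, A=6 T=7 G=5 C=2): Tm = 2·13 + 4·7 = 54°C, outside 59–74°C ✗; 3' end GAT has 1 G/C ✓; length 20 ✓; GC 7/20 = 35.0%, outside 42.7–52.0% ✗ — fails.
Primer E (20 nt, A=3 T=3 G=10 C=4): Tm = 2·6 + 4·14 = 68°C ✓; 3' end GGA has 2 G/C ✓; length 20 ✓; GC 14/20 = 70.0%, outside 42.7–52.0% ✗ — fails.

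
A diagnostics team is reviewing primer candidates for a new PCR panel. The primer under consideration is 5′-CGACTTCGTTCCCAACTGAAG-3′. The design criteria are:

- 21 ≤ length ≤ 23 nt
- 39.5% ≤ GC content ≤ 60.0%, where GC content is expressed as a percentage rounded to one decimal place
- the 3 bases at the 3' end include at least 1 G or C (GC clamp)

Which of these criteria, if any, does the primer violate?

Base counts: A=5, T=5, G=4, C=7 (length 21).
length: length 21 ✓
GC content: GC 11/21 = 52.4% ✓
GC clamp: 3' end AAG has 1 G/C ✓

Meets all criteria.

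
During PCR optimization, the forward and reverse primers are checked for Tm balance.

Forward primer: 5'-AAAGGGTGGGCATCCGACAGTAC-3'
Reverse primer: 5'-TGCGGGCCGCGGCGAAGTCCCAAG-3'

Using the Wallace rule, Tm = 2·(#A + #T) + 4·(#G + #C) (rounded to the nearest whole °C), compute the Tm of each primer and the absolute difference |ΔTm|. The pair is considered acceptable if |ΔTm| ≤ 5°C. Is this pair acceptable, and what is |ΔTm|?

|ΔTm| = 12°C; the pair is not acceptable.

Forward: A=7 T=3 G=8 C=5 → Tm = 2·10 + 4·13 = 72°C.
Reverse: A=4 T=2 G=10 C=8 → Tm = 2·6 + 4·18 = 84°C.
|ΔTm| = |72 − 84| = 12°C, > 5°C.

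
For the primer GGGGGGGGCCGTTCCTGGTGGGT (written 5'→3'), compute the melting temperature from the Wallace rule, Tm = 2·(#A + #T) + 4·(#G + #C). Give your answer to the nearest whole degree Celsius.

82°C

Base counts: A=0, T=5, G=14, C=4 (length 23).
Tm = 2·(0+5) + 4·(14+4) = 2·5 + 4·18 = 10 + 72 = 82°C.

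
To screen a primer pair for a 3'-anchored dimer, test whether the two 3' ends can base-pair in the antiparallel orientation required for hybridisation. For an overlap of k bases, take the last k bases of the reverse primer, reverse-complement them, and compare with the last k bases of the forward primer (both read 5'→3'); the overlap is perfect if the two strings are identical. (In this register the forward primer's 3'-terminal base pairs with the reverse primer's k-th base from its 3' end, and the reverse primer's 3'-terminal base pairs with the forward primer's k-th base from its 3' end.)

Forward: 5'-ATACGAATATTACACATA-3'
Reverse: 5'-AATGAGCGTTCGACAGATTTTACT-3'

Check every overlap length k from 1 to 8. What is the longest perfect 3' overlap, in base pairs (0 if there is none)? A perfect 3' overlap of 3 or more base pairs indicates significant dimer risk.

Last 8 bases (5'→3') — forward …TACACATA, reverse …ATTTTACT.
Reverse complement of the reverse primer's last 8 bases: AGTAAAAT; its first k bases are the reverse complement of the reverse primer's last k bases, so a perfect k-base overlap needs the forward primer's last k bases to equal them.
Comparing (forward last k vs required): k=1: A vs A ✓; k=2: TA vs AG ✗; k=3: ATA vs AGT ✗; k=4: CATA vs AGTA ✗; k=5: ACATA vs AGTAA ✗; k=6: CACATA vs AGTAAA ✗; k=7: ACACATA vs AGTAAAA ✗; k=8: TACACATA vs AGTAAAAT ✗.
Only k = 1 is perfect, so the longest perfect 3' overlap is 1.

Longest perfect overlap: 1 complementary base pair; below the dimer-risk threshold (threshold 3).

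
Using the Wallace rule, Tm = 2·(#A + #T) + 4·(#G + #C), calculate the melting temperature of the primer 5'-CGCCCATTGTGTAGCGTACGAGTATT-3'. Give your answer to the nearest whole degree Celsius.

Base counts: A=5, T=8, G=7, C=6 (length 26).
Tm = 2·(5+8) + 4·(7+6) = 2·13 + 4·13 = 26 + 52 = 78°C.

78°C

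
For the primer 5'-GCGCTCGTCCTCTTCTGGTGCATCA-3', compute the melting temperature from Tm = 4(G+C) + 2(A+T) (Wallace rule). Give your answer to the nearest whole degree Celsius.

80°C

Base counts: A=2, T=8, G=6, C=9 (length 25).
Tm = 2·(2+8) + 4·(6+9) = 2·10 + 4·15 = 20 + 60 = 80°C.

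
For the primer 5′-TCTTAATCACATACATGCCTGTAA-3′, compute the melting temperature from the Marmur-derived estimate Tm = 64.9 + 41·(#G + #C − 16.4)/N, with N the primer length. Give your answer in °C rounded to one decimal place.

Base counts: A=8, T=8, G=2, C=6; G+C = 8, N = 24.
Tm = 64.9 + 41·(8 − 16.4)/24 = 64.9 + -344.40/24 = 50.6°C.

50.6°C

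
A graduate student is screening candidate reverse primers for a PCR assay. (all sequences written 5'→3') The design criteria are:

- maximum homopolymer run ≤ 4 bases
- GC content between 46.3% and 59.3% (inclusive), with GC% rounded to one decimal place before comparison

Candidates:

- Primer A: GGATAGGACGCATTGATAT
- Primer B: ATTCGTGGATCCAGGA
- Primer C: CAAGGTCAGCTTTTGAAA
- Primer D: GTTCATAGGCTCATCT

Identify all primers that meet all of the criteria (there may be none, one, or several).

Primer A (19 nt, A=6 T=5 G=6 C=2): longest run = 2 ✓; GC 8/19 = 42.1%, outside 46.3–59.3% ✗ — fails.
Primer B (16 nt, A=4 T=4 G=5 C=3): longest run = 2 ✓; GC 8/16 = 50.0% ✓ — passes.
Primer C (18 nt, A=6 T=5 G=4 C=3): longest run = 4 ✓; GC 7/18 = 38.9%, outside 46.3–59.3% ✗ — fails.
Primer D (16 nt, A=3 T=6 G=3 C=4): longest run = 2 ✓; GC 7/16 = 43.8%, outside 46.3–59.3% ✗ — fails.

Primer B only.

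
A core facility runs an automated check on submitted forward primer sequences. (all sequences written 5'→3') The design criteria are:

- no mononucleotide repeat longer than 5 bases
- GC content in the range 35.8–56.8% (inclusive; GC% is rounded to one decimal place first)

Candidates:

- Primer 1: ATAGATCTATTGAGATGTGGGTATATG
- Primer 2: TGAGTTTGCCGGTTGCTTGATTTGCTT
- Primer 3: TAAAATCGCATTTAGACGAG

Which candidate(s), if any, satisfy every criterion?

Primer 1 (27 nt, A=8 T=10 G=8 C=1): longest run = 3 ✓; GC 9/27 = 33.3%, outside 35.8–56.8% ✗ — fails.
Primer 2 (27 nt, A=2 T=13 G=8 C=4): longest run = 3 ✓; GC 12/27 = 44.4% ✓ — passes.
Primer 3 (20 nt, A=8 T=5 G=4 C=3): longest run = 4 ✓; GC 7/20 = 35.0%, outside 35.8–56.8% ✗ — fails.

Primer 2 only.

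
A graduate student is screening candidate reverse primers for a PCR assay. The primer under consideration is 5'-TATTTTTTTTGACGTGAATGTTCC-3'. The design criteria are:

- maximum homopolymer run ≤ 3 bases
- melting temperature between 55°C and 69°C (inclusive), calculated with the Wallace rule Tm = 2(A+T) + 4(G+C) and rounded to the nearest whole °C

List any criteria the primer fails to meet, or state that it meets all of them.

Fails: homopolymer run.

Base counts: A=4, T=13, G=4, C=3 (length 24).
homopolymer run: longest run = 8, exceeds 3 ✗
Tm: Tm = 2·17 + 4·7 = 62°C ✓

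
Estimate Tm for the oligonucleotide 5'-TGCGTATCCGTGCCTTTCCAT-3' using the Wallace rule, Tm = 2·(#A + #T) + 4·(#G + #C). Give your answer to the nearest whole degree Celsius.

Base counts: A=2, T=8, G=4, C=7 (length 21).
Tm = 2·(2+8) + 4·(4+7) = 2·10 + 4·11 = 20 + 44 = 64°C.

64°C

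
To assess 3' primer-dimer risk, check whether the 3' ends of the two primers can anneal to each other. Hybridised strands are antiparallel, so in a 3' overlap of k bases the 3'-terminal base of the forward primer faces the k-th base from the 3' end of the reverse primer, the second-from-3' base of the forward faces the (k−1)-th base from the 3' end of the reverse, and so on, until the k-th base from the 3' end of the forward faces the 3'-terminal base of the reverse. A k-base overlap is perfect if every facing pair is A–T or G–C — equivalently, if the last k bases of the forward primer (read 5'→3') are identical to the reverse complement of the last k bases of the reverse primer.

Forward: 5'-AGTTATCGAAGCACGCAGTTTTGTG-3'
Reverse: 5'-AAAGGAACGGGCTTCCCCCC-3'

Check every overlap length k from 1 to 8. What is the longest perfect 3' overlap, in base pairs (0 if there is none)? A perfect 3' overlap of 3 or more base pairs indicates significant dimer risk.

Longest perfect overlap: 1 complementary base pair; below the dimer-risk threshold (threshold 3).

Last 8 bases (5'→3') — forward …GTTTTGTG, reverse …TTCCCCCC.
Reverse complement of the reverse primer's last 8 bases: GGGGGGAA; its first k bases are the reverse complement of the reverse primer's last k bases, so a perfect k-base overlap needs the forward primer's last k bases to equal them.
Comparing (forward last k vs required): k=1: G vs G ✓; k=2: TG vs GG ✗; k=3: GTG vs GGG ✗; k=4: TGTG vs GGGG ✗; k=5: TTGTG vs GGGGG ✗; k=6: TTTGTG vs GGGGGG ✗; k=7: TTTTGTG vs GGGGGGA ✗; k=8: GTTTTGTG vs GGGGGGAA ✗.
Only k = 1 is perfect, so the longest perfect 3' overlap is 1.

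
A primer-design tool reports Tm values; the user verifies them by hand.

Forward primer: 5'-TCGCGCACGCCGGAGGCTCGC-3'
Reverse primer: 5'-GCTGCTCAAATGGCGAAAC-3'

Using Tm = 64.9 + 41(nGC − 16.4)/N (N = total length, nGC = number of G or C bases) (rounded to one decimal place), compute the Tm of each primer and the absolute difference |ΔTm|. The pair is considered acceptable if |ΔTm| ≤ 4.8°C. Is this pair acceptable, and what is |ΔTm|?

|ΔTm| = 15.0°C; the pair is not acceptable.

Forward: G+C = 17, N = 21 → Tm = 64.9 + 41·(17 − 16.4)/21 = 66.1°C.
Reverse: G+C = 10, N = 19 → Tm = 64.9 + 41·(10 − 16.4)/19 = 51.1°C.
|ΔTm| = |66.1 − 51.1| = 15.0°C, > 4.8°C.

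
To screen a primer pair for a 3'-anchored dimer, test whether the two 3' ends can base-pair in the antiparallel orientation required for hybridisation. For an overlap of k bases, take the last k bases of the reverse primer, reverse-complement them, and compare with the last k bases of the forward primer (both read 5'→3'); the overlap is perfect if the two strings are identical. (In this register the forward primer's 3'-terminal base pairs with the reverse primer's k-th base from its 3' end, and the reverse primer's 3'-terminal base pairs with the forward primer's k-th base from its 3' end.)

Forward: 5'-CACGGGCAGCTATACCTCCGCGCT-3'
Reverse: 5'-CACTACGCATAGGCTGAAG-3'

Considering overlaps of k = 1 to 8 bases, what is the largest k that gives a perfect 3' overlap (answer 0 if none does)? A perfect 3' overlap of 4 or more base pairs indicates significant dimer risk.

Last 8 bases (5'→3') — forward …TCCGCGCT, reverse …GGCTGAAG.
Reverse complement of the reverse primer's last 8 bases: CTTCAGCC; its first k bases are the reverse complement of the reverse primer's last k bases, so a perfect k-base overlap needs the forward primer's last k bases to equal them.
Comparing (forward last k vs required): k=1: T vs C ✗; k=2: CT vs CT ✓; k=3: GCT vs CTT ✗; k=4: CGCT vs CTTC ✗; k=5: GCGCT vs CTTCA ✗; k=6: CGCGCT vs CTTCAG ✗; k=7: CCGCGCT vs CTTCAGC ✗; k=8: TCCGCGCT vs CTTCAGCC ✗.
Only k = 2 is perfect, so the longest perfect 3' overlap is 2.

Longest perfect overlap: 2 complementary base pairs; below the dimer-risk threshold (threshold 4).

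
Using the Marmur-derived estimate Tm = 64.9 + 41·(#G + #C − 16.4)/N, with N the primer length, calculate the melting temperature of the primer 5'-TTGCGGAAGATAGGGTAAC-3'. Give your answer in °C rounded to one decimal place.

48.9°C

Base counts: A=6, T=4, G=7, C=2; G+C = 9, N = 19.
Tm = 64.9 + 41·(9 − 16.4)/19 = 64.9 + -303.40/19 = 48.9°C.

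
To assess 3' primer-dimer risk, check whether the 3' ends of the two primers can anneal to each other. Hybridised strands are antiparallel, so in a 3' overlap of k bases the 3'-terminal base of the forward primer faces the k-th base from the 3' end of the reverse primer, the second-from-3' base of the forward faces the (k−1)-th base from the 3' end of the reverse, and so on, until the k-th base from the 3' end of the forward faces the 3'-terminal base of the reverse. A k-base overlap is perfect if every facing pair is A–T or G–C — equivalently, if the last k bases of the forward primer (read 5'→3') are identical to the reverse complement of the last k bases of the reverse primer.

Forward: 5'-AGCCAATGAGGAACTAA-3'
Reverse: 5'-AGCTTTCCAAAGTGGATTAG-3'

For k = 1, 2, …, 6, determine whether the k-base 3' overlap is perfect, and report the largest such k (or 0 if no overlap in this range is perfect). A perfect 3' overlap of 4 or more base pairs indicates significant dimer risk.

Last 6 bases (5'→3') — forward …AACTAA, reverse …GATTAG.
Reverse complement of the reverse primer's last 6 bases: CTAATC; its first k bases are the reverse complement of the reverse primer's last k bases, so a perfect k-base overlap needs the forward primer's last k bases to equal them.
Comparing (forward last k vs required): k=1: A vs C ✗; k=2: AA vs CT ✗; k=3: TAA vs CTA ✗; k=4: CTAA vs CTAA ✓; k=5: ACTAA vs CTAAT ✗; k=6: AACTAA vs CTAATC ✗.
Only k = 4 is perfect, so the longest perfect 3' overlap is 4.

Longest perfect overlap: 4 complementary base pairs; significant dimer risk (threshold 4).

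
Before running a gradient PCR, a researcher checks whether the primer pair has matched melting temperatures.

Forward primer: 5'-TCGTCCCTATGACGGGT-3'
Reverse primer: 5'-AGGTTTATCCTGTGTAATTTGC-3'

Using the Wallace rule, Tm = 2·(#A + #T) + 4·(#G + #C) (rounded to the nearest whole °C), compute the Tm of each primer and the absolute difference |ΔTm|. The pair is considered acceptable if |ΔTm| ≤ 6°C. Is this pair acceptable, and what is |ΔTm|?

|ΔTm| = 6°C; the pair is acceptable.

Forward: A=2 T=5 G=5 C=5 → Tm = 2·7 + 4·10 = 54°C.
Reverse: A=4 T=10 G=5 C=3 → Tm = 2·14 + 4·8 = 60°C.
|ΔTm| = |54 − 60| = 6°C, ≤ 6°C.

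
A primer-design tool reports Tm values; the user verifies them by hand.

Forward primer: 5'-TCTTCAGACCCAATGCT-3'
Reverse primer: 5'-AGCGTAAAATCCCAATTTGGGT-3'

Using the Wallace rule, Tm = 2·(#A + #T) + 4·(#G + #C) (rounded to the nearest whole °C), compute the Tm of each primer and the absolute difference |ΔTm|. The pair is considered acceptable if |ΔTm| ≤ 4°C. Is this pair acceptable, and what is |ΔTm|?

|ΔTm| = 12°C; the pair is not acceptable.

Forward: A=4 T=5 G=2 C=6 → Tm = 2·9 + 4·8 = 50°C.
Reverse: A=7 T=6 G=5 C=4 → Tm = 2·13 + 4·9 = 62°C.
|ΔTm| = |50 − 62| = 12°C, > 4°C.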